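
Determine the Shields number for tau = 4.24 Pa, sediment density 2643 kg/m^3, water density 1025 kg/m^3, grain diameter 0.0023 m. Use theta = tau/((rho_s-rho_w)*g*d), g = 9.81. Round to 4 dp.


theta = tau / ((rho_s - rho_w) * g * d)
rho_s - rho_w = 2643 - 1025 = 1618
Denominator = 1618 * 9.81 * 0.0023 = 36.506934
theta = 4.24 / 36.506934
theta = 0.1161

0.1161


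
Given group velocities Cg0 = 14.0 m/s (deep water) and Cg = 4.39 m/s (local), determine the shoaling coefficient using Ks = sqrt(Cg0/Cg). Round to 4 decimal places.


Ks = sqrt(Cg0 / Cg)
Ks = sqrt(14.0 / 4.39)
Ks = sqrt(3.1891)
Ks = 1.7858

1.7858


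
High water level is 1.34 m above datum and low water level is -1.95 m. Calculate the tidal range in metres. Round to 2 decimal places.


Tidal range = High water - Low water
Tidal range = 1.34 - (-1.95)
Tidal range = 3.29 m

3.29


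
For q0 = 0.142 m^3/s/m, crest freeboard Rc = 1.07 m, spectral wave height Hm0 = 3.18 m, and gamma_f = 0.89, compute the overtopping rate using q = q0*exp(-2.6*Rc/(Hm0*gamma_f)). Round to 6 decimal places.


q = q0 * exp(-2.6 * Rc / (Hm0 * gamma_f))
Exponent = -2.6 * 1.07 / (3.18 * 0.89)
= -2.6 * 1.07 / 2.8302
= -0.982969
exp(-0.982969) = 0.374198
q = 0.142 * 0.374198
q = 0.053136 m^3/s/m

0.053136


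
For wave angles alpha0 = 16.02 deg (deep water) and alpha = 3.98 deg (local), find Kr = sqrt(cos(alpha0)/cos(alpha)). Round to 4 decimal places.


Kr = sqrt(cos(alpha0) / cos(alpha))
cos(16.02) = 0.961165
cos(3.98) = 0.997588
Kr = sqrt(0.961165 / 0.997588)
Kr = sqrt(0.963489)
Kr = 0.9816

0.9816


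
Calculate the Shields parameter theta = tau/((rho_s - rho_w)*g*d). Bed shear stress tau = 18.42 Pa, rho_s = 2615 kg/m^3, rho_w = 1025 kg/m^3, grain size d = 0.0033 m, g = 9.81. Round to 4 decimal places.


theta = tau / ((rho_s - rho_w) * g * d)
rho_s - rho_w = 2615 - 1025 = 1590
Denominator = 1590 * 9.81 * 0.0033 = 51.473070
theta = 18.42 / 51.473070
theta = 0.3579

0.3579


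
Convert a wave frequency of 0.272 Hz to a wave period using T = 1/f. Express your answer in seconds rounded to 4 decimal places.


T = 1 / f
T = 1 / 0.272
T = 3.6765 s

3.6765


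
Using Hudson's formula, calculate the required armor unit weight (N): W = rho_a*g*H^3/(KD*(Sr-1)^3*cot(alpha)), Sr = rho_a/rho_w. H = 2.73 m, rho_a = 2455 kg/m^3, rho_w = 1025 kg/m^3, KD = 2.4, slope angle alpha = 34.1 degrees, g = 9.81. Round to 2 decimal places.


Sr = rho_a / rho_w = 2455 / 1025 = 2.395122
(Sr - 1) = 1.395122
(Sr - 1)^3 = 2.715417
cot(34.1) = 1 / tan(34.1) = 1 / 0.677051 = 1.476994
Numerator = 2455 * 9.81 * 2.73^3 = 490013.9511
Denominator = 2.4 * 2.715417 * 1.476994 = 9.625570
W = 490013.9511 / 9.625570
W = 50907.53 N

50907.53


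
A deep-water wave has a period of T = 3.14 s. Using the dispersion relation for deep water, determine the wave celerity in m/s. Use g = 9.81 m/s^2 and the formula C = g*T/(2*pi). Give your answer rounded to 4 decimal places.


We use the deep-water celerity formula:
C = g * T / (2 * pi)
C = 9.81 * 3.14 / (2 * 3.14159...)
C = 30.803400 / 6.283185
C = 4.9025 m/s

4.9025


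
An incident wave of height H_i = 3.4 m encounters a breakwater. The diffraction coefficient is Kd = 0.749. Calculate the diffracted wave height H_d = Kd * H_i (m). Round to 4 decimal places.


H_d = Kd * H_i
H_d = 0.749 * 3.4
H_d = 2.5466 m

2.5466


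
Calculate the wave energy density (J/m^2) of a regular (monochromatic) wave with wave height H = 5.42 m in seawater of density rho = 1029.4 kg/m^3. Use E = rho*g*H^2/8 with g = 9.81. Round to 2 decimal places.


E = (1/8) * rho * g * H^2
E = (1/8) * 1029.4 * 9.81 * 5.42^2
E = 0.125 * 1029.4 * 9.81 * 29.3764
E = 37081.88 J/m^2

37081.88


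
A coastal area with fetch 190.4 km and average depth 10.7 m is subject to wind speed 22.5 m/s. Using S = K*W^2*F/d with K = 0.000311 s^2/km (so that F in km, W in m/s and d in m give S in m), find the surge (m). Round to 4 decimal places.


S = K * W^2 * F / d
W^2 = 22.5^2 = 506.25
S = 0.000311 * 506.25 * 190.4 / 10.7
Numerator = 0.000311 * 506.25 * 190.4 = 29.977290
S = 29.977290 / 10.7 = 2.8016 m

2.8016


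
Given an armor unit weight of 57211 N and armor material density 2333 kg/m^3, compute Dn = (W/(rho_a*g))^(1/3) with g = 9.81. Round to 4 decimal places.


V = W / (rho_a * g)
V = 57211 / (2333 * 9.81)
V = 57211 / 22886.73
V = 2.499745 m^3
Dn = V^(1/3) = 2.499745^(1/3)
Dn = 1.3572 m

1.3572


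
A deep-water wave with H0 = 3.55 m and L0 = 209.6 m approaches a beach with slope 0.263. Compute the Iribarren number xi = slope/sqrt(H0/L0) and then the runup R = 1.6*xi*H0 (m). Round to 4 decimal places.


xi = slope / sqrt(H0/L0)
H0/L0 = 3.55/209.6 = 0.016937
sqrt(0.016937) = 0.130142
xi = 0.263 / 0.130142 = 2.020865
R = 1.6 * xi * H0 = 1.6 * 2.020865 * 3.55
R = 11.4785 m

11.4785


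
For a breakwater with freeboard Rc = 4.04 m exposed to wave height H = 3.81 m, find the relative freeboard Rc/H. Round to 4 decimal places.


Relative freeboard = Rc / H
= 4.04 / 3.81
= 1.0604

1.0604


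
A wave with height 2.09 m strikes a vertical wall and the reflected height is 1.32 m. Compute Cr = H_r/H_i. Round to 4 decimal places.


Cr = H_r / H_i
Cr = 1.32 / 2.09
Cr = 0.6316

0.6316


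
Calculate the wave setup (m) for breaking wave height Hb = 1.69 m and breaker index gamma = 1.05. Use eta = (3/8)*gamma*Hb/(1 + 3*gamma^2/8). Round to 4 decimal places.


eta = (3/8) * gamma * Hb / (1 + 3*gamma^2/8)
Numerator = (3/8) * 1.05 * 1.69 = 0.665438
Denominator = 1 + 3*1.05^2/8 = 1 + 0.413438 = 1.413438
eta = 0.665438 / 1.413438
eta = 0.4708 m

0.4708


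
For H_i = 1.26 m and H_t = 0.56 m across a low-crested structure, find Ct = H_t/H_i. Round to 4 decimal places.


Ct = H_t / H_i
Ct = 0.56 / 1.26
Ct = 0.4444

0.4444


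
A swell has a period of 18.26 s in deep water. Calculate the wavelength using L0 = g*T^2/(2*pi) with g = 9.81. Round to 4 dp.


L0 = g * T^2 / (2 * pi)
L0 = 9.81 * 18.26^2 / (2 * pi)
L0 = 9.81 * 333.4276 / 6.28319
L0 = 3270.9248 / 6.28319
L0 = 520.5838 m

520.5838


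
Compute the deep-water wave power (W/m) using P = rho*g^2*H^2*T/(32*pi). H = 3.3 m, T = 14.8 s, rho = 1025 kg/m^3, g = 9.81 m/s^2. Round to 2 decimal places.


P = rho * g^2 * H^2 * T / (32 * pi)
P = 1025 * 9.81^2 * 3.3^2 * 14.8 / (32 * pi)
P = 1025 * 96.2361 * 10.8900 * 14.8 / 100.53096
P = 158143.60 W/m

158143.60


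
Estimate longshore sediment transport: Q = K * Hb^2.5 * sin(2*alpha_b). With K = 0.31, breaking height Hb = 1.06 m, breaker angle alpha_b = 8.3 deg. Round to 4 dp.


Q = K * Hb^2.5 * sin(2 * alpha_b)
Hb^2.5 = 1.06^2.5 = 1.156817
sin(2 * 8.3) = sin(16.6) = 0.285688
Q = 0.31 * 1.156817 * 0.285688
Q = 0.1025 m^3/s

0.1025


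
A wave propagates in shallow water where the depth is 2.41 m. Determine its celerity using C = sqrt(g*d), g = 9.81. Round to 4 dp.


Using the shallow-water approximation:
C = sqrt(g * d) = sqrt(9.81 * 2.41)
C = sqrt(23.6421)
C = 4.8623 m/s

4.8623


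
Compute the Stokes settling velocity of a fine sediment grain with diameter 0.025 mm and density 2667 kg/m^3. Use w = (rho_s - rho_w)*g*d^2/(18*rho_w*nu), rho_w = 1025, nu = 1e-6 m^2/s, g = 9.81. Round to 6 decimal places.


w = (rho_s - rho_w) * g * d^2 / (18 * rho_w * nu)
d = 0.025 mm = 0.000025 m
rho_s - rho_w = 2667 - 1025 = 1642
Numerator = 1642 * 9.81 * (0.000025)^2 = 0.000010067513
Denominator = 18 * 1025 * 1e-6 = 0.018450
w = 0.000546 m/s

0.000546


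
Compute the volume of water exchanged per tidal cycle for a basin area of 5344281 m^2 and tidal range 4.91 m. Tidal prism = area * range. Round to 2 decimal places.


Tidal prism = Area * Tidal range
P = 5344281 * 4.91
P = 26240419.71 m^3

26240419.71


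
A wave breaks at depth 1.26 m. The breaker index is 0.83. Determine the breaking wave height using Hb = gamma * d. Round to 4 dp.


Hb = gamma * d
Hb = 0.83 * 1.26
Hb = 1.0458 m

1.0458


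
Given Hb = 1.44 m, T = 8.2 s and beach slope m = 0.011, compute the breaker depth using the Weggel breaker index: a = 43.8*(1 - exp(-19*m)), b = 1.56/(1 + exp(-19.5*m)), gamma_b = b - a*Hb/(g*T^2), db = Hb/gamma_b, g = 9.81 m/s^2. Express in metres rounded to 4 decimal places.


a = 43.8 * (1 - exp(-19 * m))
exp(-19 * 0.011) = exp(-0.2090) = 0.811395
a = 43.8 * (1 - 0.811395) = 8.260889
b = 1.56 / (1 + exp(-19.5 * m))
exp(-19.5 * 0.011) = exp(-0.2145) = 0.806945
b = 1.56 / (1 + 0.806945) = 0.863336
Hb / (g * T^2) = 1.44 / (9.81 * 8.2^2) = 1.44 / 659.6244 = 0.00218306
gamma_b = b - a * Hb/(g*T^2) = 0.863336 - 8.260889 * 0.00218306 = 0.845302
db = Hb / gamma_b = 1.44 / 0.845302
db = 1.7035 m

1.7035


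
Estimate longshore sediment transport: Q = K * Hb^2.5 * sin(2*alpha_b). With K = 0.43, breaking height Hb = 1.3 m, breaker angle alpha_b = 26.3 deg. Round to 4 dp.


Q = K * Hb^2.5 * sin(2 * alpha_b)
Hb^2.5 = 1.3^2.5 = 1.926896
sin(2 * 26.3) = sin(52.6) = 0.794415
Q = 0.43 * 1.926896 * 0.794415
Q = 0.6582 m^3/s

0.6582


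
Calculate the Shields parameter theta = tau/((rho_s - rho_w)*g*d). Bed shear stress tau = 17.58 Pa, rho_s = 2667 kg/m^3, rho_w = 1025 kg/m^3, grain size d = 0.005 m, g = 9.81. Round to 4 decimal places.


theta = tau / ((rho_s - rho_w) * g * d)
rho_s - rho_w = 2667 - 1025 = 1642
Denominator = 1642 * 9.81 * 0.005 = 80.540100
theta = 17.58 / 80.540100
theta = 0.2183

0.2183


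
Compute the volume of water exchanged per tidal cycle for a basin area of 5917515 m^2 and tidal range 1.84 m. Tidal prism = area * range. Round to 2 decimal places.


Tidal prism = Area * Tidal range
P = 5917515 * 1.84
P = 10888227.60 m^3

10888227.60


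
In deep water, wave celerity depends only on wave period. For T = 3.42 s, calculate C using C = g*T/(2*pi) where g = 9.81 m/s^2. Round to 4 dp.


We use the deep-water celerity formula:
C = g * T / (2 * pi)
C = 9.81 * 3.42 / (2 * 3.14159...)
C = 33.550200 / 6.283185
C = 5.3397 m/s

5.3397


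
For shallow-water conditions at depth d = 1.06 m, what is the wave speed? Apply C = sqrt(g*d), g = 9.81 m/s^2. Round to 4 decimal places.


Using the shallow-water approximation:
C = sqrt(g * d) = sqrt(9.81 * 1.06)
C = sqrt(10.3986)
C = 3.2247 m/s

3.2247


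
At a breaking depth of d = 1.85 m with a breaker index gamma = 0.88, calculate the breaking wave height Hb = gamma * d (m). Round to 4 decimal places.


Hb = gamma * d
Hb = 0.88 * 1.85
Hb = 1.6280 m

1.6280


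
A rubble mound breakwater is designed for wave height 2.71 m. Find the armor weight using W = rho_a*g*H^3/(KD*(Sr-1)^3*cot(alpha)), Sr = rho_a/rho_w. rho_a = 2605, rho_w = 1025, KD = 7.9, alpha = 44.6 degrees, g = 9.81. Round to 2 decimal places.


Sr = rho_a / rho_w = 2605 / 1025 = 2.541463
(Sr - 1) = 1.541463
(Sr - 1)^3 = 3.662686
cot(44.6) = 1 / tan(44.6) = 1 / 0.986134 = 1.014061
Numerator = 2605 * 9.81 * 2.71^3 = 508609.6637
Denominator = 7.9 * 3.662686 * 1.014061 = 29.342077
W = 508609.6637 / 29.342077
W = 17333.80 N

17333.80


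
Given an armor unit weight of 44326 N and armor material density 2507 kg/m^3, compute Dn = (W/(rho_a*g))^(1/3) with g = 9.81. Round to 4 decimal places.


V = W / (rho_a * g)
V = 44326 / (2507 * 9.81)
V = 44326 / 24593.67
V = 1.802334 m^3
Dn = V^(1/3) = 1.802334^(1/3)
Dn = 1.2170 m

1.2170


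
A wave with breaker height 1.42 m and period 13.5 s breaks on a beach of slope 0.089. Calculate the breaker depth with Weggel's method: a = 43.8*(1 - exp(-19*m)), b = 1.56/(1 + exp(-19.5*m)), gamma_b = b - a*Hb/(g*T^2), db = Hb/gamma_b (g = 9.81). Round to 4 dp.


a = 43.8 * (1 - exp(-19 * m))
exp(-19 * 0.089) = exp(-1.6910) = 0.184335
a = 43.8 * (1 - 0.184335) = 35.726123
b = 1.56 / (1 + exp(-19.5 * m))
exp(-19.5 * 0.089) = exp(-1.7355) = 0.176312
b = 1.56 / (1 + 0.176312) = 1.326179
Hb / (g * T^2) = 1.42 / (9.81 * 13.5^2) = 1.42 / 1787.8725 = 0.00079424
gamma_b = b - a * Hb/(g*T^2) = 1.326179 - 35.726123 * 0.00079424 = 1.297804
db = Hb / gamma_b = 1.42 / 1.297804
db = 1.0942 m

1.0942


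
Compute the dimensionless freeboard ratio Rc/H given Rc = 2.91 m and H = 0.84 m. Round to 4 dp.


Relative freeboard = Rc / H
= 2.91 / 0.84
= 3.4643

3.4643


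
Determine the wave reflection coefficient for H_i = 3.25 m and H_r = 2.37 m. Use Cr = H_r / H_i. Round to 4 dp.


Cr = H_r / H_i
Cr = 2.37 / 3.25
Cr = 0.7292

0.7292


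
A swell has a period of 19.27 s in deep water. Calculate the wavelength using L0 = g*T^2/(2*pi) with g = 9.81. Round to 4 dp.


L0 = g * T^2 / (2 * pi)
L0 = 9.81 * 19.27^2 / (2 * pi)
L0 = 9.81 * 371.3329 / 6.28319
L0 = 3642.7757 / 6.28319
L0 = 579.7658 m

579.7658


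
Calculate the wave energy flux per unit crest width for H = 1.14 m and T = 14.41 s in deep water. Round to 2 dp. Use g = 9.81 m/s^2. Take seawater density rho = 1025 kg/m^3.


P = rho * g^2 * H^2 * T / (32 * pi)
P = 1025 * 9.81^2 * 1.14^2 * 14.41 / (32 * pi)
P = 1025 * 96.2361 * 1.2996 * 14.41 / 100.53096
P = 18375.35 W/m

18375.35


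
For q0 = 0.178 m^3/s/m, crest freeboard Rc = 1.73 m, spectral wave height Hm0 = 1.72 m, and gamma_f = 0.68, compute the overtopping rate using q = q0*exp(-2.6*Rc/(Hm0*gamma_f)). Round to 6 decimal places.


q = q0 * exp(-2.6 * Rc / (Hm0 * gamma_f))
Exponent = -2.6 * 1.73 / (1.72 * 0.68)
= -2.6 * 1.73 / 1.1696
= -3.845759
exp(-3.845759) = 0.021370
q = 0.178 * 0.021370
q = 0.003804 m^3/s/m

0.003804


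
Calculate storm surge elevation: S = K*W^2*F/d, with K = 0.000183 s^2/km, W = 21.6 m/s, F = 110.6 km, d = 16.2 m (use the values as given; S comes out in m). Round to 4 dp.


S = K * W^2 * F / d
W^2 = 21.6^2 = 466.56
S = 0.000183 * 466.56 * 110.6 / 16.2
Numerator = 0.000183 * 466.56 * 110.6 = 9.443081
S = 9.443081 / 16.2 = 0.5829 m

0.5829


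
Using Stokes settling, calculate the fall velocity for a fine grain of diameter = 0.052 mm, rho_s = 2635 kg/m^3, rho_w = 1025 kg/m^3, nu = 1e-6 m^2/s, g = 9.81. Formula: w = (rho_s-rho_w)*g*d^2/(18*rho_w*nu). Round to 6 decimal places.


w = (rho_s - rho_w) * g * d^2 / (18 * rho_w * nu)
d = 0.052 mm = 0.000052 m
rho_s - rho_w = 2635 - 1025 = 1610
Numerator = 1610 * 9.81 * (0.000052)^2 = 0.000042707246
Denominator = 18 * 1025 * 1e-6 = 0.018450
w = 0.002315 m/s

0.002315


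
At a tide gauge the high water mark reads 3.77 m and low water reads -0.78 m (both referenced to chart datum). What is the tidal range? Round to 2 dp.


Tidal range = High water - Low water
Tidal range = 3.77 - (-0.78)
Tidal range = 4.55 m

4.55


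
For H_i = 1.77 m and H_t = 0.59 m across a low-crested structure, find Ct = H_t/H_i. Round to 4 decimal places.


Ct = H_t / H_i
Ct = 0.59 / 1.77
Ct = 0.3333

0.3333


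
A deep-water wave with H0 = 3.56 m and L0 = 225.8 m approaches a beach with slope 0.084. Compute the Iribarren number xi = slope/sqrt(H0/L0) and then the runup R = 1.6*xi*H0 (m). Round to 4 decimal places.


xi = slope / sqrt(H0/L0)
H0/L0 = 3.56/225.8 = 0.015766
sqrt(0.015766) = 0.125563
xi = 0.084 / 0.125563 = 0.668985
R = 1.6 * xi * H0 = 1.6 * 0.668985 * 3.56
R = 3.8105 m

3.8105


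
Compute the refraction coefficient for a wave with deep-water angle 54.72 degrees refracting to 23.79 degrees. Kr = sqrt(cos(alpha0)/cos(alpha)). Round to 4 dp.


Kr = sqrt(cos(alpha0) / cos(alpha))
cos(54.72) = 0.577573
cos(23.79) = 0.915030
Kr = sqrt(0.577573 / 0.915030)
Kr = sqrt(0.631206)
Kr = 0.7945

0.7945


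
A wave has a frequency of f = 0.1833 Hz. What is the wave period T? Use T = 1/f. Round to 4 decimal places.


T = 1 / f
T = 1 / 0.1833
T = 5.4555 s

5.4555


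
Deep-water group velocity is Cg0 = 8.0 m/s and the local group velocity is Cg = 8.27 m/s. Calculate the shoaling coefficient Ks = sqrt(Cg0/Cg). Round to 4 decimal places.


Ks = sqrt(Cg0 / Cg)
Ks = sqrt(8.0 / 8.27)
Ks = sqrt(0.9674)
Ks = 0.9835

0.9835


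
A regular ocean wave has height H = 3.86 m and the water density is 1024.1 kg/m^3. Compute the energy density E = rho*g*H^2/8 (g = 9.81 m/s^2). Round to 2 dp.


E = (1/8) * rho * g * H^2
E = (1/8) * 1024.1 * 9.81 * 3.86^2
E = 0.125 * 1024.1 * 9.81 * 14.8996
E = 18710.96 J/m^2

18710.96


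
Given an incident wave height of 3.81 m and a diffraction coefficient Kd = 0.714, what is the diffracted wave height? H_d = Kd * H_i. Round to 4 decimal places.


H_d = Kd * H_i
H_d = 0.714 * 3.81
H_d = 2.7203 m

2.7203


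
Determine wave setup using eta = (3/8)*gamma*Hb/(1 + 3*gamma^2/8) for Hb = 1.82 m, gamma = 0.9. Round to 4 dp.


eta = (3/8) * gamma * Hb / (1 + 3*gamma^2/8)
Numerator = (3/8) * 0.9 * 1.82 = 0.614250
Denominator = 1 + 3*0.9^2/8 = 1 + 0.303750 = 1.303750
eta = 0.614250 / 1.303750
eta = 0.4711 m

0.4711


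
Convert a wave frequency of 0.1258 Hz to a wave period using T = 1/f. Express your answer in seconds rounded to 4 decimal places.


T = 1 / f
T = 1 / 0.1258
T = 7.9491 s

7.9491


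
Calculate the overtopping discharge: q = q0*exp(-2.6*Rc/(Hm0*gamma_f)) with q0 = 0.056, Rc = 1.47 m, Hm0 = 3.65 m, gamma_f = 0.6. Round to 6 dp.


q = q0 * exp(-2.6 * Rc / (Hm0 * gamma_f))
Exponent = -2.6 * 1.47 / (3.65 * 0.6)
= -2.6 * 1.47 / 2.1900
= -1.745205
exp(-1.745205) = 0.174609
q = 0.056 * 0.174609
q = 0.009778 m^3/s/m

0.009778


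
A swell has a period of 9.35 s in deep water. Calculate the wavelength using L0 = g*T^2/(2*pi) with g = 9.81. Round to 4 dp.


L0 = g * T^2 / (2 * pi)
L0 = 9.81 * 9.35^2 / (2 * pi)
L0 = 9.81 * 87.4225 / 6.28319
L0 = 857.6147 / 6.28319
L0 = 136.4936 m

136.4936


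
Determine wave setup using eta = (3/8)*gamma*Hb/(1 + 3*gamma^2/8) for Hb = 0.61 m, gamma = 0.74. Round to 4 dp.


eta = (3/8) * gamma * Hb / (1 + 3*gamma^2/8)
Numerator = (3/8) * 0.74 * 0.61 = 0.169275
Denominator = 1 + 3*0.74^2/8 = 1 + 0.205350 = 1.205350
eta = 0.169275 / 1.205350
eta = 0.1404 m

0.1404


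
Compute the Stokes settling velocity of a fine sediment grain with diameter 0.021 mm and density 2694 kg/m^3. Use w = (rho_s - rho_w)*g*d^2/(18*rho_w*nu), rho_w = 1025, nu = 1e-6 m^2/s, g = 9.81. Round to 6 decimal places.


w = (rho_s - rho_w) * g * d^2 / (18 * rho_w * nu)
d = 0.021 mm = 0.000021 m
rho_s - rho_w = 2694 - 1025 = 1669
Numerator = 1669 * 9.81 * (0.000021)^2 = 0.000007220444
Denominator = 18 * 1025 * 1e-6 = 0.018450
w = 0.000391 m/s

0.000391


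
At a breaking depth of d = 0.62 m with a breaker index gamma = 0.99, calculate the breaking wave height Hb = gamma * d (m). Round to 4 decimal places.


Hb = gamma * d
Hb = 0.99 * 0.62
Hb = 0.6138 m

0.6138


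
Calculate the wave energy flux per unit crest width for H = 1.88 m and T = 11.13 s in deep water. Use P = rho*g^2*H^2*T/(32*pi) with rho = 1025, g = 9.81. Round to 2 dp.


P = rho * g^2 * H^2 * T / (32 * pi)
P = 1025 * 9.81^2 * 1.88^2 * 11.13 / (32 * pi)
P = 1025 * 96.2361 * 3.5344 * 11.13 / 100.53096
P = 38598.72 W/m

38598.72


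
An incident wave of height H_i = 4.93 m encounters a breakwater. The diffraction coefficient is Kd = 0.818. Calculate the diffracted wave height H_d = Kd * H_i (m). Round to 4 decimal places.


H_d = Kd * H_i
H_d = 0.818 * 4.93
H_d = 4.0327 m

4.0327


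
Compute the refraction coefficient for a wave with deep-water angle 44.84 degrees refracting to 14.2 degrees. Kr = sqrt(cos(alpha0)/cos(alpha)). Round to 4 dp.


Kr = sqrt(cos(alpha0) / cos(alpha))
cos(44.84) = 0.709079
cos(14.2) = 0.969445
Kr = sqrt(0.709079 / 0.969445)
Kr = sqrt(0.731427)
Kr = 0.8552

0.8552


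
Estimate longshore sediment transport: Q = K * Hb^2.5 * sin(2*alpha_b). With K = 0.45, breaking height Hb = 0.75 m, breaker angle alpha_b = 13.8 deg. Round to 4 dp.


Q = K * Hb^2.5 * sin(2 * alpha_b)
Hb^2.5 = 0.75^2.5 = 0.487139
sin(2 * 13.8) = sin(27.6) = 0.463296
Q = 0.45 * 0.487139 * 0.463296
Q = 0.1016 m^3/s

0.1016


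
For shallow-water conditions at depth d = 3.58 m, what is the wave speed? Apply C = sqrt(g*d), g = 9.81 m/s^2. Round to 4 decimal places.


Using the shallow-water approximation:
C = sqrt(g * d) = sqrt(9.81 * 3.58)
C = sqrt(35.1198)
C = 5.9262 m/s

5.9262


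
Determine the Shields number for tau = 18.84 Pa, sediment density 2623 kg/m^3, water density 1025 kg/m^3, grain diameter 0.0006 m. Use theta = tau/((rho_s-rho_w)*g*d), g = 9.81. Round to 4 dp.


theta = tau / ((rho_s - rho_w) * g * d)
rho_s - rho_w = 2623 - 1025 = 1598
Denominator = 1598 * 9.81 * 0.0006 = 9.405828
theta = 18.84 / 9.405828
theta = 2.0030

2.0030


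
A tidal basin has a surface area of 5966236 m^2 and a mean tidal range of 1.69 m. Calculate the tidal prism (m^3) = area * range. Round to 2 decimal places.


Tidal prism = Area * Tidal range
P = 5966236 * 1.69
P = 10082938.84 m^3

10082938.84


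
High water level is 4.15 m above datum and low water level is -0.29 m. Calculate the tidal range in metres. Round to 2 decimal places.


Tidal range = High water - Low water
Tidal range = 4.15 - (-0.29)
Tidal range = 4.44 m

4.44


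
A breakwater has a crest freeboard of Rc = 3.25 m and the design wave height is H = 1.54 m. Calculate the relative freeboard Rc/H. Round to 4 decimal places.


Relative freeboard = Rc / H
= 3.25 / 1.54
= 2.1104

2.1104


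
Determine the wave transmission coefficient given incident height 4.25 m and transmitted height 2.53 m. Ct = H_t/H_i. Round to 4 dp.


Ct = H_t / H_i
Ct = 2.53 / 4.25
Ct = 0.5953

0.5953


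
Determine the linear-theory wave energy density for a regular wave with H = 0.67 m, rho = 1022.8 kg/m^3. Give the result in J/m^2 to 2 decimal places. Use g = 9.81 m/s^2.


E = (1/8) * rho * g * H^2
E = (1/8) * 1022.8 * 9.81 * 0.67^2
E = 0.125 * 1022.8 * 9.81 * 0.4489
E = 563.01 J/m^2

563.01


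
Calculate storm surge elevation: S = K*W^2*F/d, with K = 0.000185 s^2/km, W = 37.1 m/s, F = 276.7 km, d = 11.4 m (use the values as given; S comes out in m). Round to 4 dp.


S = K * W^2 * F / d
W^2 = 37.1^2 = 1376.41
S = 0.000185 * 1376.41 * 276.7 / 11.4
Numerator = 0.000185 * 1376.41 * 276.7 = 70.457740
S = 70.457740 / 11.4 = 6.1805 m

6.1805


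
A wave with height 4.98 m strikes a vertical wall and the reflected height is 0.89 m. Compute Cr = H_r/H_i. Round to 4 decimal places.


Cr = H_r / H_i
Cr = 0.89 / 4.98
Cr = 0.1787

0.1787


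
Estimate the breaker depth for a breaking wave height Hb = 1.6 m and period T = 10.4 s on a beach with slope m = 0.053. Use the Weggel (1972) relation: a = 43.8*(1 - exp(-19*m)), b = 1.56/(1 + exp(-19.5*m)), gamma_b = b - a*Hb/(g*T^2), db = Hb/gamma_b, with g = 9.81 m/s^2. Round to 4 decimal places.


a = 43.8 * (1 - exp(-19 * m))
exp(-19 * 0.053) = exp(-1.0070) = 0.365313
a = 43.8 * (1 - 0.365313) = 27.799278
b = 1.56 / (1 + exp(-19.5 * m))
exp(-19.5 * 0.053) = exp(-1.0335) = 0.355760
b = 1.56 / (1 + 0.355760) = 1.150646
Hb / (g * T^2) = 1.6 / (9.81 * 10.4^2) = 1.6 / 1061.0496 = 0.00150794
gamma_b = b - a * Hb/(g*T^2) = 1.150646 - 27.799278 * 0.00150794 = 1.108727
db = Hb / gamma_b = 1.6 / 1.108727
db = 1.4431 m

1.4431


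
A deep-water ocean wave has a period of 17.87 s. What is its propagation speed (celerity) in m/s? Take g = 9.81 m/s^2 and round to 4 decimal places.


We use the deep-water celerity formula:
C = g * T / (2 * pi)
C = 9.81 * 17.87 / (2 * 3.14159...)
C = 175.304700 / 6.283185
C = 27.9006 m/s

27.9006


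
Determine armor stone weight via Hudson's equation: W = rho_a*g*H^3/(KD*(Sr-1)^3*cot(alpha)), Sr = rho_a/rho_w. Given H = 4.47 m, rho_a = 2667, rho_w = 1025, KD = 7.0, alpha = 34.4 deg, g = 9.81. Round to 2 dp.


Sr = rho_a / rho_w = 2667 / 1025 = 2.601951
(Sr - 1) = 1.601951
(Sr - 1)^3 = 4.111004
cot(34.4) = 1 / tan(34.4) = 1 / 0.684714 = 1.460463
Numerator = 2667 * 9.81 * 4.47^3 = 2336762.5965
Denominator = 7.0 * 4.111004 * 1.460463 = 42.027786
W = 2336762.5965 / 42.027786
W = 55600.42 N

55600.42


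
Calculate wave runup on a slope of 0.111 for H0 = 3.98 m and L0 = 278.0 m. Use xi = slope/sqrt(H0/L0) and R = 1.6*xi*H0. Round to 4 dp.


xi = slope / sqrt(H0/L0)
H0/L0 = 3.98/278.0 = 0.014317
sqrt(0.014317) = 0.119652
xi = 0.111 / 0.119652 = 0.927692
R = 1.6 * xi * H0 = 1.6 * 0.927692 * 3.98
R = 5.9075 m

5.9075


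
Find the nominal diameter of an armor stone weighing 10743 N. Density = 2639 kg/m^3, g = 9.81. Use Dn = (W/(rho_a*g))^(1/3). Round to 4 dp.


V = W / (rho_a * g)
V = 10743 / (2639 * 9.81)
V = 10743 / 25888.59
V = 0.414970 m^3
Dn = V^(1/3) = 0.414970^(1/3)
Dn = 0.7459 m

0.7459


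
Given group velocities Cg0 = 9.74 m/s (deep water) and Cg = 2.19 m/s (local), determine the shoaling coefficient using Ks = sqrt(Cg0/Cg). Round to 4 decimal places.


Ks = sqrt(Cg0 / Cg)
Ks = sqrt(9.74 / 2.19)
Ks = sqrt(4.4475)
Ks = 2.1089

2.1089


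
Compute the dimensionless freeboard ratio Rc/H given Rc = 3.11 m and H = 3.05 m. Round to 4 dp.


Relative freeboard = Rc / H
= 3.11 / 3.05
= 1.0197

1.0197


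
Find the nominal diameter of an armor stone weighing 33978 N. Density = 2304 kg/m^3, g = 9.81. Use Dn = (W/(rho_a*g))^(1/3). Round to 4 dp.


V = W / (rho_a * g)
V = 33978 / (2304 * 9.81)
V = 33978 / 22602.24
V = 1.503302 m^3
Dn = V^(1/3) = 1.503302^(1/3)
Dn = 1.1456 m

1.1456


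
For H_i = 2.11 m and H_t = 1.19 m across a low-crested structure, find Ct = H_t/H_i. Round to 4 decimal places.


Ct = H_t / H_i
Ct = 1.19 / 2.11
Ct = 0.5640

0.5640


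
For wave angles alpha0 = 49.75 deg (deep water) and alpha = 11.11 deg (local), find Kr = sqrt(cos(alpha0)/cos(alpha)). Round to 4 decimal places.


Kr = sqrt(cos(alpha0) / cos(alpha))
cos(49.75) = 0.646124
cos(11.11) = 0.981259
Kr = sqrt(0.646124 / 0.981259)
Kr = sqrt(0.658464)
Kr = 0.8115

0.8115


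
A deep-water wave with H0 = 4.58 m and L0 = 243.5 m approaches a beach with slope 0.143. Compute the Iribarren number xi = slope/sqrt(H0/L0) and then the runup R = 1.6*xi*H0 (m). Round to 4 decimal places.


xi = slope / sqrt(H0/L0)
H0/L0 = 4.58/243.5 = 0.018809
sqrt(0.018809) = 0.137146
xi = 0.143 / 0.137146 = 1.042684
R = 1.6 * xi * H0 = 1.6 * 1.042684 * 4.58
R = 7.6408 m

7.6408


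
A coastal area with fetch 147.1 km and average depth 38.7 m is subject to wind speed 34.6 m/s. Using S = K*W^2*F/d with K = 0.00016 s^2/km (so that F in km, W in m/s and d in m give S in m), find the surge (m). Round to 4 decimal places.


S = K * W^2 * F / d
W^2 = 34.6^2 = 1197.16
S = 0.00016 * 1197.16 * 147.1 / 38.7
Numerator = 0.00016 * 1197.16 * 147.1 = 28.176358
S = 28.176358 / 38.7 = 0.7281 m

0.7281


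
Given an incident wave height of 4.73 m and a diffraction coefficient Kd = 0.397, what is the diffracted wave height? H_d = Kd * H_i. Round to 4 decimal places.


H_d = Kd * H_i
H_d = 0.397 * 4.73
H_d = 1.8778 m

1.8778


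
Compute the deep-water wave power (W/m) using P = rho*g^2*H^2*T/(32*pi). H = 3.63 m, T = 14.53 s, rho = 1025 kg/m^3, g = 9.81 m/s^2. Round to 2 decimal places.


P = rho * g^2 * H^2 * T / (32 * pi)
P = 1025 * 9.81^2 * 3.63^2 * 14.53 / (32 * pi)
P = 1025 * 96.2361 * 13.1769 * 14.53 / 100.53096
P = 187862.84 W/m

187862.84


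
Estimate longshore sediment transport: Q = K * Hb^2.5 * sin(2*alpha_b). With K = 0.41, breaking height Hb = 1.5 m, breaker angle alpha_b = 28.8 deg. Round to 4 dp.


Q = K * Hb^2.5 * sin(2 * alpha_b)
Hb^2.5 = 1.5^2.5 = 2.755676
sin(2 * 28.8) = sin(57.6) = 0.844328
Q = 0.41 * 2.755676 * 0.844328
Q = 0.9539 m^3/s

0.9539


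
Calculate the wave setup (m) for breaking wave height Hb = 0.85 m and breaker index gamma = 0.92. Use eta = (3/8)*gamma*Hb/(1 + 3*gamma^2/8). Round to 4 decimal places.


eta = (3/8) * gamma * Hb / (1 + 3*gamma^2/8)
Numerator = (3/8) * 0.92 * 0.85 = 0.293250
Denominator = 1 + 3*0.92^2/8 = 1 + 0.317400 = 1.317400
eta = 0.293250 / 1.317400
eta = 0.2226 m

0.2226


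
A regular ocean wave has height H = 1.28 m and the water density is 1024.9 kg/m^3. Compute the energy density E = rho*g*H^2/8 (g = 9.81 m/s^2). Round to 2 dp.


E = (1/8) * rho * g * H^2
E = (1/8) * 1024.9 * 9.81 * 1.28^2
E = 0.125 * 1024.9 * 9.81 * 1.6384
E = 2059.11 J/m^2

2059.11


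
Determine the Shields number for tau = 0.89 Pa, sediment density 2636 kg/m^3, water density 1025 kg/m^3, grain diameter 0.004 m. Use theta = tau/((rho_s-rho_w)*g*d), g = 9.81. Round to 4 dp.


theta = tau / ((rho_s - rho_w) * g * d)
rho_s - rho_w = 2636 - 1025 = 1611
Denominator = 1611 * 9.81 * 0.004 = 63.215640
theta = 0.89 / 63.215640
theta = 0.0141

0.0141


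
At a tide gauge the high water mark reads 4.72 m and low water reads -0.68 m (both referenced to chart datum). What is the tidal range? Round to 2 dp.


Tidal range = High water - Low water
Tidal range = 4.72 - (-0.68)
Tidal range = 5.40 m

5.40


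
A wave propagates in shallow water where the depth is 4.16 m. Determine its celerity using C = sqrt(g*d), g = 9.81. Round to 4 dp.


Using the shallow-water approximation:
C = sqrt(g * d) = sqrt(9.81 * 4.16)
C = sqrt(40.8096)
C = 6.3882 m/s

6.3882


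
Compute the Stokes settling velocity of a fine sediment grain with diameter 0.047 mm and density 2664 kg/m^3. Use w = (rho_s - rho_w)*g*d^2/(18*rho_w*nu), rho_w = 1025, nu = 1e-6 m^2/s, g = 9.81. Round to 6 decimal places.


w = (rho_s - rho_w) * g * d^2 / (18 * rho_w * nu)
d = 0.047 mm = 0.000047 m
rho_s - rho_w = 2664 - 1025 = 1639
Numerator = 1639 * 9.81 * (0.000047)^2 = 0.000035517605
Denominator = 18 * 1025 * 1e-6 = 0.018450
w = 0.001925 m/s

0.001925


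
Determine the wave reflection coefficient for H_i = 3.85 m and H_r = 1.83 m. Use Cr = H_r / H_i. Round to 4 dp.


Cr = H_r / H_i
Cr = 1.83 / 3.85
Cr = 0.4753

0.4753


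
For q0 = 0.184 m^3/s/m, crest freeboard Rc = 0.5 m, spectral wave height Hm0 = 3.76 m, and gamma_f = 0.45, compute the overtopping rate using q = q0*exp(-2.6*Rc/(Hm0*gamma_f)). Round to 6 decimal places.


q = q0 * exp(-2.6 * Rc / (Hm0 * gamma_f))
Exponent = -2.6 * 0.5 / (3.76 * 0.45)
= -2.6 * 0.5 / 1.6920
= -0.768322
exp(-0.768322) = 0.463791
q = 0.184 * 0.463791
q = 0.085338 m^3/s/m

0.085338


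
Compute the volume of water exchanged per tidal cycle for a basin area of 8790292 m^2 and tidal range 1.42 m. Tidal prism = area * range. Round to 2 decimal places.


Tidal prism = Area * Tidal range
P = 8790292 * 1.42
P = 12482214.64 m^3

12482214.64


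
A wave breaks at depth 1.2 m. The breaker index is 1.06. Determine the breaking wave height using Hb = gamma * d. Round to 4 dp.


Hb = gamma * d
Hb = 1.06 * 1.2
Hb = 1.2720 m

1.2720


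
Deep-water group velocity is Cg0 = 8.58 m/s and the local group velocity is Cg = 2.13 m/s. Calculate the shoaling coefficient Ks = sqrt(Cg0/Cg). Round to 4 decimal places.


Ks = sqrt(Cg0 / Cg)
Ks = sqrt(8.58 / 2.13)
Ks = sqrt(4.0282)
Ks = 2.0070

2.0070


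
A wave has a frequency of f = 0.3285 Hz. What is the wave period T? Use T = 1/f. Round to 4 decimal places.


T = 1 / f
T = 1 / 0.3285
T = 3.0441 s

3.0441


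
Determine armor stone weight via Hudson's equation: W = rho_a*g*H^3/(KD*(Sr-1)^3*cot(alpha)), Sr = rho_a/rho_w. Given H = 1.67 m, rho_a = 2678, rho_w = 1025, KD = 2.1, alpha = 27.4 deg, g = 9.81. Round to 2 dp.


Sr = rho_a / rho_w = 2678 / 1025 = 2.612683
(Sr - 1) = 1.612683
(Sr - 1)^3 = 4.194179
cot(27.4) = 1 / tan(27.4) = 1 / 0.518351 = 1.929196
Numerator = 2678 * 9.81 * 1.67^3 = 122357.0488
Denominator = 2.1 * 4.194179 * 1.929196 = 16.991922
W = 122357.0488 / 16.991922
W = 7200.90 N

7200.90


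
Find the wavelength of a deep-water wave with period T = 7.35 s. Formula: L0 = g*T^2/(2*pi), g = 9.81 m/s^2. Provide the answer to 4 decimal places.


L0 = g * T^2 / (2 * pi)
L0 = 9.81 * 7.35^2 / (2 * pi)
L0 = 9.81 * 54.0225 / 6.28319
L0 = 529.9607 / 6.28319
L0 = 84.3459 m

84.3459


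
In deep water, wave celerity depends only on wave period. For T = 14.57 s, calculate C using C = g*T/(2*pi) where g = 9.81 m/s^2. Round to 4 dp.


We use the deep-water celerity formula:
C = g * T / (2 * pi)
C = 9.81 * 14.57 / (2 * 3.14159...)
C = 142.931700 / 6.283185
C = 22.7483 m/s

22.7483


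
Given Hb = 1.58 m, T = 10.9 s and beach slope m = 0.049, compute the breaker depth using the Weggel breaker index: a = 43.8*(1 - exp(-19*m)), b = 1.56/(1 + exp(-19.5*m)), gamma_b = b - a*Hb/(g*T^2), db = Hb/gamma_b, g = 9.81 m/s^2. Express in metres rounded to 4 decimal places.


a = 43.8 * (1 - exp(-19 * m))
exp(-19 * 0.049) = exp(-0.9310) = 0.394159
a = 43.8 * (1 - 0.394159) = 26.535820
b = 1.56 / (1 + exp(-19.5 * m))
exp(-19.5 * 0.049) = exp(-0.9555) = 0.384620
b = 1.56 / (1 + 0.384620) = 1.126663
Hb / (g * T^2) = 1.58 / (9.81 * 10.9^2) = 1.58 / 1165.5261 = 0.00135561
gamma_b = b - a * Hb/(g*T^2) = 1.126663 - 26.535820 * 0.00135561 = 1.090691
db = Hb / gamma_b = 1.58 / 1.090691
db = 1.4486 m

1.4486


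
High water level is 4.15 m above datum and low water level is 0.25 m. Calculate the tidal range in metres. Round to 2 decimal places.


Tidal range = High water - Low water
Tidal range = 4.15 - (0.25)
Tidal range = 3.90 m

3.90


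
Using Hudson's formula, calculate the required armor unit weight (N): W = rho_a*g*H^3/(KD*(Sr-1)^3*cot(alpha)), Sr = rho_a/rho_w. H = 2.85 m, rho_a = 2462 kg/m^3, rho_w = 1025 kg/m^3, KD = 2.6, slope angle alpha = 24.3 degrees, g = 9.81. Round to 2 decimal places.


Sr = rho_a / rho_w = 2462 / 1025 = 2.401951
(Sr - 1) = 1.401951
(Sr - 1)^3 = 2.755489
cot(24.3) = 1 / tan(24.3) = 1 / 0.451517 = 2.214754
Numerator = 2462 * 9.81 * 2.85^3 = 559102.7598
Denominator = 2.6 * 2.755489 * 2.214754 = 15.867103
W = 559102.7598 / 15.867103
W = 35236.60 N

35236.60


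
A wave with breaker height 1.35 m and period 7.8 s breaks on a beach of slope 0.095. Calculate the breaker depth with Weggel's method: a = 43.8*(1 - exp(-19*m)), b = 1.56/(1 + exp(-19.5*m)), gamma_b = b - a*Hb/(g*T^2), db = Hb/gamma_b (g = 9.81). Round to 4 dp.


a = 43.8 * (1 - exp(-19 * m))
exp(-19 * 0.095) = exp(-1.8050) = 0.164474
a = 43.8 * (1 - 0.164474) = 36.596019
b = 1.56 / (1 + exp(-19.5 * m))
exp(-19.5 * 0.095) = exp(-1.8525) = 0.156845
b = 1.56 / (1 + 0.156845) = 1.348496
Hb / (g * T^2) = 1.35 / (9.81 * 7.8^2) = 1.35 / 596.8404 = 0.00226191
gamma_b = b - a * Hb/(g*T^2) = 1.348496 - 36.596019 * 0.00226191 = 1.265719
db = Hb / gamma_b = 1.35 / 1.265719
db = 1.0666 m

1.0666


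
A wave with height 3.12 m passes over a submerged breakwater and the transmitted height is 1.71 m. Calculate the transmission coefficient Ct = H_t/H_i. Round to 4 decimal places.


Ct = H_t / H_i
Ct = 1.71 / 3.12
Ct = 0.5481

0.5481


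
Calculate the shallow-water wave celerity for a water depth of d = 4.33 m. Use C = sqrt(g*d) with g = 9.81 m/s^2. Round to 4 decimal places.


Using the shallow-water approximation:
C = sqrt(g * d) = sqrt(9.81 * 4.33)
C = sqrt(42.4773)
C = 6.5175 m/s

6.5175


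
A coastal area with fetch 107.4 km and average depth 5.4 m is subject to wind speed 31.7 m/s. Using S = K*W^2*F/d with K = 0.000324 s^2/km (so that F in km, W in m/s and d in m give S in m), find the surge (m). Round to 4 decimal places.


S = K * W^2 * F / d
W^2 = 31.7^2 = 1004.89
S = 0.000324 * 1004.89 * 107.4 / 5.4
Numerator = 0.000324 * 1004.89 * 107.4 = 34.967760
S = 34.967760 / 5.4 = 6.4755 m

6.4755


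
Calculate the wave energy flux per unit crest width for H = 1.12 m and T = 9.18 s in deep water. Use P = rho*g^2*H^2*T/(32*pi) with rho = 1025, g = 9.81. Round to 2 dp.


P = rho * g^2 * H^2 * T / (32 * pi)
P = 1025 * 9.81^2 * 1.12^2 * 9.18 / (32 * pi)
P = 1025 * 96.2361 * 1.2544 * 9.18 / 100.53096
P = 11299.02 W/m

11299.02


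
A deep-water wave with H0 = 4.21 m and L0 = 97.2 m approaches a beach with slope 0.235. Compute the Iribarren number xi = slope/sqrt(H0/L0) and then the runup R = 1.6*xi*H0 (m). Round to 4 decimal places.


xi = slope / sqrt(H0/L0)
H0/L0 = 4.21/97.2 = 0.043313
sqrt(0.043313) = 0.208117
xi = 0.235 / 0.208117 = 1.129172
R = 1.6 * xi * H0 = 1.6 * 1.129172 * 4.21
R = 7.6061 m

7.6061


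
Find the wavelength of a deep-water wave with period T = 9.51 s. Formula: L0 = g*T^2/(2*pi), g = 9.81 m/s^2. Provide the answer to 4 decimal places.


L0 = g * T^2 / (2 * pi)
L0 = 9.81 * 9.51^2 / (2 * pi)
L0 = 9.81 * 90.4401 / 6.28319
L0 = 887.2174 / 6.28319
L0 = 141.2050 m

141.2050


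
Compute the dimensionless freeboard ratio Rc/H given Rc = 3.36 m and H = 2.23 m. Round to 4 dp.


Relative freeboard = Rc / H
= 3.36 / 2.23
= 1.5067

1.5067


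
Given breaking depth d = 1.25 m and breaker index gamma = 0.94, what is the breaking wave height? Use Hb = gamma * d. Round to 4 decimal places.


Hb = gamma * d
Hb = 0.94 * 1.25
Hb = 1.1750 m

1.1750


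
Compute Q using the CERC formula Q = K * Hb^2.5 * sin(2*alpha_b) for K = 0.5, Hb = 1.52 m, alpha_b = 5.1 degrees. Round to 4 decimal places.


Q = K * Hb^2.5 * sin(2 * alpha_b)
Hb^2.5 = 1.52^2.5 = 2.848452
sin(2 * 5.1) = sin(10.2) = 0.177085
Q = 0.5 * 2.848452 * 0.177085
Q = 0.2522 m^3/s

0.2522


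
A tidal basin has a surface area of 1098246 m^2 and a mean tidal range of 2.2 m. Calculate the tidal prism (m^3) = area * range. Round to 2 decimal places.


Tidal prism = Area * Tidal range
P = 1098246 * 2.2
P = 2416141.20 m^3

2416141.20


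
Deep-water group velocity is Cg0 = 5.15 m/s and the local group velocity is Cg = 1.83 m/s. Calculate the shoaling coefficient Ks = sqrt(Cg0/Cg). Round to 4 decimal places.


Ks = sqrt(Cg0 / Cg)
Ks = sqrt(5.15 / 1.83)
Ks = sqrt(2.8142)
Ks = 1.6776

1.6776


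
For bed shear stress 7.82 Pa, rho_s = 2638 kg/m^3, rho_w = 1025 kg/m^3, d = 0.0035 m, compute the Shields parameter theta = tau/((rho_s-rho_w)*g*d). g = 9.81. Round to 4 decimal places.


theta = tau / ((rho_s - rho_w) * g * d)
rho_s - rho_w = 2638 - 1025 = 1613
Denominator = 1613 * 9.81 * 0.0035 = 55.382355
theta = 7.82 / 55.382355
theta = 0.1412

0.1412


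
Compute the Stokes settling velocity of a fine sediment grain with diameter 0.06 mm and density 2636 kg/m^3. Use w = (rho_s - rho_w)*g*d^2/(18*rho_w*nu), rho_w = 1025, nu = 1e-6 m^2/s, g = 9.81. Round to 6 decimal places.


w = (rho_s - rho_w) * g * d^2 / (18 * rho_w * nu)
d = 0.06 mm = 0.000060 m
rho_s - rho_w = 2636 - 1025 = 1611
Numerator = 1611 * 9.81 * (0.000060)^2 = 0.000056894076
Denominator = 18 * 1025 * 1e-6 = 0.018450
w = 0.003084 m/s

0.003084


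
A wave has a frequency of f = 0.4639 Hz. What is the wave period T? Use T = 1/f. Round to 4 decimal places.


T = 1 / f
T = 1 / 0.4639
T = 2.1556 s

2.1556


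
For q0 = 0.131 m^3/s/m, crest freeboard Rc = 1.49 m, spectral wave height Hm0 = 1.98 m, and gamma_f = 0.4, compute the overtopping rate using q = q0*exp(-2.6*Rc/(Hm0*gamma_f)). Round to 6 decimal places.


q = q0 * exp(-2.6 * Rc / (Hm0 * gamma_f))
Exponent = -2.6 * 1.49 / (1.98 * 0.4)
= -2.6 * 1.49 / 0.7920
= -4.891414
exp(-4.891414) = 0.007511
q = 0.131 * 0.007511
q = 0.000984 m^3/s/m

0.000984


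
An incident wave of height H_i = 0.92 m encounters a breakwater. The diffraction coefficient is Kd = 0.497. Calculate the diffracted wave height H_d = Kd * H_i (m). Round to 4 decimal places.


H_d = Kd * H_i
H_d = 0.497 * 0.92
H_d = 0.4572 m

0.4572


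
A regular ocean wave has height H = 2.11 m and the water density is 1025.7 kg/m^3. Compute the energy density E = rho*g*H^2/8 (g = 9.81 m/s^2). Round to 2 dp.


E = (1/8) * rho * g * H^2
E = (1/8) * 1025.7 * 9.81 * 2.11^2
E = 0.125 * 1025.7 * 9.81 * 4.4521
E = 5599.69 J/m^2

5599.69


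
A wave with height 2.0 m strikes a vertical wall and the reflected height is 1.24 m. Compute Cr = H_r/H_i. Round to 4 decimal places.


Cr = H_r / H_i
Cr = 1.24 / 2.0
Cr = 0.6200

0.6200


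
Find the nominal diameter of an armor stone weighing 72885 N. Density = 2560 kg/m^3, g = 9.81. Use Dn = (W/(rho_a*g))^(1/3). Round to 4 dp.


V = W / (rho_a * g)
V = 72885 / (2560 * 9.81)
V = 72885 / 25113.60
V = 2.902212 m^3
Dn = V^(1/3) = 2.902212^(1/3)
Dn = 1.4264 m

1.4264


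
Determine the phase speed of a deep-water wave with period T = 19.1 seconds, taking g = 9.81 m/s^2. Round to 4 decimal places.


We use the deep-water celerity formula:
C = g * T / (2 * pi)
C = 9.81 * 19.1 / (2 * 3.14159...)
C = 187.371000 / 6.283185
C = 29.8210 m/s

29.8210


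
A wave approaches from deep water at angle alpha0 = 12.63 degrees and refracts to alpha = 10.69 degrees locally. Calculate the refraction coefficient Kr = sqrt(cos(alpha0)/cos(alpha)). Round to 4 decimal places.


Kr = sqrt(cos(alpha0) / cos(alpha))
cos(12.63) = 0.975802
cos(10.69) = 0.982645
Kr = sqrt(0.975802 / 0.982645)
Kr = sqrt(0.993036)
Kr = 0.9965

0.9965
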